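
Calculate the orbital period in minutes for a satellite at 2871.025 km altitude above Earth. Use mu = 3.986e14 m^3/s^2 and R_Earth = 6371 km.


r = 9242.0250 km = 9.242025e+06 m
T = 2*pi*sqrt(r^3/mu) = 2*pi*sqrt(7.8940781e+20 / 3.986e14)
T = 8842.2325 s = 147.3705 min

147.3705 minutes


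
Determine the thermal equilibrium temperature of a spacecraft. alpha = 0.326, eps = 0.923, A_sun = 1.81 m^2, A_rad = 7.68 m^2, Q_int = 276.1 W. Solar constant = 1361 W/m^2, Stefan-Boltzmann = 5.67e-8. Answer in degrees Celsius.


Numerator = alpha*S*A_sun + Q_int = 0.326*1361*1.81 + 276.1 = 1079.1717 W
Denominator = eps*sigma*A_rad = 0.923*5.67e-8*7.68 = 4.0192589e-07 W/K^4
T^4 = 2.6850016e+09 K^4
T = 227.6335 K = -45.5165 C

-45.5165 degrees Celsius


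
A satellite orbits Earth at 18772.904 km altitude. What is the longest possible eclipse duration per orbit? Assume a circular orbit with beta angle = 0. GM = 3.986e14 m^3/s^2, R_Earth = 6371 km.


r = 25143.9040 km
T = 661.3160 min
Eclipse fraction = arcsin(R_E/r)/pi = arcsin(6371.0000/25143.9040)/pi
= arcsin(0.2533815)/pi = 0.08154279
Eclipse duration = 0.08154279 * 661.3160 = 53.9256 min

53.9256 minutes


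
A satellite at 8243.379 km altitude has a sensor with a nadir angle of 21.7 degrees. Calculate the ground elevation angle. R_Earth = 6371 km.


r = R_E + alt = 14614.3790 km
Law of sines in the satellite / Earth-center / ground-point triangle:
  sin(nadir)/R_E = sin(90 + el)/r  =>  cos(el) = (r/R_E)*sin(nadir)
cos(el) = (14614.3790 / 6371.0000) * sin(21.7 deg) = 0.8481587
el = arccos(0.8481587) = 31.9880 deg
(Earth-central angle = 90 - nadir - el = 36.3120 deg)

31.9880 degrees


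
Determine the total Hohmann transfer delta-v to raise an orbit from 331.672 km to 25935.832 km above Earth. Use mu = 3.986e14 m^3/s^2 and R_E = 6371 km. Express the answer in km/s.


r1 = 6702.6720 km = 6.702672e+06 m
r2 = 32306.8320 km = 3.2306832e+07 m
dv1 = sqrt(mu/r1)*(sqrt(2*r2/(r1+r2)) - 1) = 2213.1940 m/s
dv2 = sqrt(mu/r2)*(1 - sqrt(2*r1/(r1+r2))) = 1453.4520 m/s
total dv = |dv1| + |dv2| = 2213.1940 + 1453.4520 = 3666.6460 m/s = 3.6666 km/s

3.6666 km/s


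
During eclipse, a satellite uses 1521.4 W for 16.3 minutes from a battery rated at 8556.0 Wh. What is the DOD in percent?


E_used = P * t / 60 = 1521.4 * 16.3 / 60 = 413.3137 Wh
DOD = E_used / E_total * 100 = 413.3137 / 8556.0 * 100
DOD = 4.8307 %

4.8307 %


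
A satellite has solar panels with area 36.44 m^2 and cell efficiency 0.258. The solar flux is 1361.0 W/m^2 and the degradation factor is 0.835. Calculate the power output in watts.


P = area * eta * S * degradation
P = 36.44 * 0.258 * 1361.0 * 0.835
P = 10684.2164 W

10684.2164 W


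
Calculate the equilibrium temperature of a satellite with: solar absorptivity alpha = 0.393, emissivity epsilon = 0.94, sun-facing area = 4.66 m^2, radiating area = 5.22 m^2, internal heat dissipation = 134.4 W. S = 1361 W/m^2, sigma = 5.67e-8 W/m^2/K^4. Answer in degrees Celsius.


Numerator = alpha*S*A_sun + Q_int = 0.393*1361*4.66 + 134.4 = 2626.9082 W
Denominator = eps*sigma*A_rad = 0.94*5.67e-8*5.22 = 2.7821556e-07 W/K^4
T^4 = 9.4419887e+09 K^4
T = 311.7209 K = 38.5709 C

38.5709 degrees Celsius


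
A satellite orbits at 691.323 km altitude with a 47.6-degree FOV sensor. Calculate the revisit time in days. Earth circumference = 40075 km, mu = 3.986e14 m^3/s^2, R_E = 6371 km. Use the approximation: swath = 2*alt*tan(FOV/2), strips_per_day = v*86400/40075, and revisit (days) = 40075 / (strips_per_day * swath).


swath = 2*691.323*tan(0.4153884) = 609.8195 km
v = sqrt(mu/r) = 7512.6795 m/s = 7.5127 km/s
strips/day = v*86400/40075 = 7.5127*86400/40075 = 16.1970
coverage/day = strips * swath = 16.1970 * 609.8195 = 9877.2583 km
revisit = 40075 / 9877.2583 = 4.0573 days

4.0573 days


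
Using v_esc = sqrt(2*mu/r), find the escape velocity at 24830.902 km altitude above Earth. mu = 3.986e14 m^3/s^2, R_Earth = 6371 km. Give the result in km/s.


r = 6371.0 + 24830.902 = 31201.9020 km = 3.1201902e+07 m
v_esc = sqrt(2*mu/r) = sqrt(2*3.986e14 / 3.1201902e+07)
v_esc = 5054.6735 m/s = 5.0547 km/s

5.0547 km/s


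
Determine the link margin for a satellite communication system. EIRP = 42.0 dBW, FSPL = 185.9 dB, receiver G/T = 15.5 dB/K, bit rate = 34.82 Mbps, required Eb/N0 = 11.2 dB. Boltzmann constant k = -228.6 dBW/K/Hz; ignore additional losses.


C/N0 = EIRP - FSPL + G/T - k = 42.0 - 185.9 + 15.5 - (-228.6)
C/N0 = 100.2000 dB-Hz
R_b = 34.82 Mbps = 3.482e+07 bps -> 10*log10(R_b) = 75.4183 dB-Hz
Eb/N0 = C/N0 - 10*log10(R_b) = 100.2000 - 75.4183 = 24.7817 dB
Margin = Eb/N0 - Eb/N0_req = 24.7817 - 11.2 = 13.5817 dB (link closes)

13.5817 dB


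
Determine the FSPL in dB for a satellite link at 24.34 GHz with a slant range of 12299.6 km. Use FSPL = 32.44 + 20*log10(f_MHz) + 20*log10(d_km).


f = 24.34 GHz = 24340.0000 MHz
d = 12299.6 km
FSPL = 32.44 + 20*log10(24340.0000) + 20*log10(12299.6)
FSPL = 32.44 + 87.7264 + 81.7978
FSPL = 201.9642 dB

201.9642 dB


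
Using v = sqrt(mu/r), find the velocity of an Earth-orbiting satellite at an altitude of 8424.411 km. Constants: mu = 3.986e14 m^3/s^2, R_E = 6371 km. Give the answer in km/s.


r = R_E + alt = 6371.0 + 8424.411 = 14795.4110 km = 1.4795411e+07 m
v = sqrt(mu/r) = sqrt(3.986e14 / 1.4795411e+07) = 5190.4514 m/s = 5.1905 km/s

5.1905 km/s


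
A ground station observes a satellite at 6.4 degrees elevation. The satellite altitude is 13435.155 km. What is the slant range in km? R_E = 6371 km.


h = 13435.155 km, el = 6.4 deg
d = -R_E*sin(el) + sqrt((R_E*sin(el))^2 + 2*R_E*h + h^2)
d = -6371.0000*sin(0.1117011) + sqrt((6371.0000*0.1114689)^2 + 2*6371.0000*13435.155 + 13435.155^2)
d = 18056.7831 km

18056.7831 km


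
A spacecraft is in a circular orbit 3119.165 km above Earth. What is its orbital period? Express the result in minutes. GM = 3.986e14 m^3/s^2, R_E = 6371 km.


r = 9490.1650 km = 9.490165e+06 m
T = 2*pi*sqrt(r^3/mu) = 2*pi*sqrt(8.5471493e+20 / 3.986e14)
T = 9200.7211 s = 153.3454 min

153.3454 minutes


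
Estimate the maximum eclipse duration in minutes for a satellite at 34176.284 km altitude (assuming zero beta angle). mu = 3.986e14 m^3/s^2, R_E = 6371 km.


r = 40547.2840 km
T = 1354.2618 min
Eclipse fraction = arcsin(R_E/r)/pi = arcsin(6371.0000/40547.2840)/pi
= arcsin(0.1571252)/pi = 0.05022262
Eclipse duration = 0.05022262 * 1354.2618 = 68.0146 min

68.0146 minutes


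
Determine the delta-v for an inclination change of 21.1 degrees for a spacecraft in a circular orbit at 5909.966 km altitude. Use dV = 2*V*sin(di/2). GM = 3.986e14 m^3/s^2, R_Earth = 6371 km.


r = 12280.9660 km = 1.2280966e+07 m
V = sqrt(mu/r) = 5697.0808 m/s
di = 21.1 deg = 0.3682645 rad
dV = 2*V*sin(di/2) = 2*5697.0808*sin(0.1841322)
dV = 2086.1970 m/s = 2.0862 km/s

2.0862 km/s


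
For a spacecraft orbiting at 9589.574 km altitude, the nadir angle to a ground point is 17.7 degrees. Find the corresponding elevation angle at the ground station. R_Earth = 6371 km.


r = R_E + alt = 15960.5740 km
Law of sines in the satellite / Earth-center / ground-point triangle:
  sin(nadir)/R_E = sin(90 + el)/r  =>  cos(el) = (r/R_E)*sin(nadir)
cos(el) = (15960.5740 / 6371.0000) * sin(17.7 deg) = 0.761661
el = arccos(0.761661) = 40.3892 deg
(Earth-central angle = 90 - nadir - el = 31.9108 deg)

40.3892 degrees


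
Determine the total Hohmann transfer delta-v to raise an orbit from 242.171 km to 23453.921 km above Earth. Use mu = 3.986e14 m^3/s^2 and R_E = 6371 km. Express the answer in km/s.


r1 = 6613.1710 km = 6.613171e+06 m
r2 = 29824.9210 km = 2.9824921e+07 m
dv1 = sqrt(mu/r1)*(sqrt(2*r2/(r1+r2)) - 1) = 2169.6215 m/s
dv2 = sqrt(mu/r2)*(1 - sqrt(2*r1/(r1+r2))) = 1453.2450 m/s
total dv = |dv1| + |dv2| = 2169.6215 + 1453.2450 = 3622.8666 m/s = 3.6229 km/s

3.6229 km/s


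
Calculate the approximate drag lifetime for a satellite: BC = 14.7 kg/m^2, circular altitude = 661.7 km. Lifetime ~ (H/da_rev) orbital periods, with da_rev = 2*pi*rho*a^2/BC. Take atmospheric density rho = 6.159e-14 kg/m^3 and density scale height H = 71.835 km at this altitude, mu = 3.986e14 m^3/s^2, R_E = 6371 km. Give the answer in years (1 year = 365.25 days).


a = R_E + alt = 7032.7000 km = 7.0327e+06 m
da_rev = 2*pi*rho*a^2/BC = 2*pi*6.159e-14*(7.0327e+06)^2/14.7 = 1.302018 m per revolution
N = H/da_rev = 71835.0000 m / 1.302018 m = 55172.0568 revolutions
P = 2*pi*sqrt(a^3/mu) = 5869.4088 s
lifetime = N*P = 55172.0568 * 5869.4088 = 3.2382736e+08 s = 3748.0018 days
years = 3748.0018 / 365.25 = 10.2615 years

10.2615 years


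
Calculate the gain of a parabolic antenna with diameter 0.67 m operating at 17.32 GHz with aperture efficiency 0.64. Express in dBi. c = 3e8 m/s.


lambda = c/f = 3e8 / 1.732e+10 = 0.01732102 m
G = eta*(pi*D/lambda)^2 = 0.64*(pi*0.67/0.01732102)^2
G = 9451.1051 (linear)
G = 10*log10(9451.1051) = 39.7548 dBi

39.7548 dBi


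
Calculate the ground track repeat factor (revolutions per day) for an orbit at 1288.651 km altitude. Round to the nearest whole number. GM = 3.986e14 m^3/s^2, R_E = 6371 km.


r = 7.659651e+06 m
T = 2*pi*sqrt(r^3/mu) = 6671.5185 s = 111.1920 min
revs/day = 1440 / 111.1920 = 12.9506
Rounded: 13 revolutions per day

13 revolutions per day


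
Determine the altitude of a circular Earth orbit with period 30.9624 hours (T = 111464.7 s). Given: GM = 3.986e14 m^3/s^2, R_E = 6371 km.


T = 111464.7 s
r = (mu*T^2/(4*pi^2))^(1/3) = (3.986e14 * 111464.7^2 / (4*pi^2))^(1/3)
r = 5.0059221e+07 m = 50059.2210 km
alt = r - R_E = 50059.2210 - 6371 = 43688.2210 km

43688.2210 km


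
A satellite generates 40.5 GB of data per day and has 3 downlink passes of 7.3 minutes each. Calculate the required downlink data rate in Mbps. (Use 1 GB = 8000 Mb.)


total contact time = 3 * 7.3 * 60 = 1314.0000 s
data = 40.5 GB = 324000.0000 Mb
rate = 324000.0000 / 1314.0000 = 246.5753 Mbps

246.5753 Mbps


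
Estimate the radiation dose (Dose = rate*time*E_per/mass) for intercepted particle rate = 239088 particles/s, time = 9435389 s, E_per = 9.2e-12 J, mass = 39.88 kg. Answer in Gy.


Total energy deposited = rate * time * E_per
  = 239088 * 9435389 * 9.2e-12 = 20.7542 J
Dose = E_total / mass = 20.7542 / 39.88
Dose = 0.5204156 Gy

0.5204 Gy


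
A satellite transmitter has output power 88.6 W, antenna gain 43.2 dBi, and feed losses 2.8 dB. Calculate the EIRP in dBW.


Pt = 88.6 W = 19.4743 dBW
EIRP = Pt_dBW + Gt - losses = 19.4743 + 43.2 - 2.8 = 59.8743 dBW

59.8743 dBW


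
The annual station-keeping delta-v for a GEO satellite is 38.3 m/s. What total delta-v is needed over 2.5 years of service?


dV = rate * years = 38.3 * 2.5
dV = 95.7500 m/s

95.7500 m/s


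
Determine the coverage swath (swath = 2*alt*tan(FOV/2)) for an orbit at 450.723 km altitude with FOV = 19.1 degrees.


FOV = 19.1 deg = 0.3333579 rad
swath = 2 * alt * tan(FOV/2) = 2 * 450.723 * tan(0.1666789)
swath = 2 * 450.723 * 0.1682398
swath = 151.6591 km

151.6591 km


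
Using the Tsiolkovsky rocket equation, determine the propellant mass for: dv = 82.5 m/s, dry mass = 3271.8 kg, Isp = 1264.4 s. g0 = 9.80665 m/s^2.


ve = Isp * g0 = 1264.4 * 9.80665 = 12399.528260 m/s
mass ratio = exp(dv/ve) = exp(82.5/12399.528260) = 1.00667566
m_prop = m_dry * (mr - 1) = 3271.8 * (1.00667566 - 1)
m_prop = 21.8414 kg

21.8414 kg


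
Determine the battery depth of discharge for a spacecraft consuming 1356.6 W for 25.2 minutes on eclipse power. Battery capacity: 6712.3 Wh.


E_used = P * t / 60 = 1356.6 * 25.2 / 60 = 569.7720 Wh
DOD = E_used / E_total * 100 = 569.7720 / 6712.3 * 100
DOD = 8.4885 %

8.4885 %


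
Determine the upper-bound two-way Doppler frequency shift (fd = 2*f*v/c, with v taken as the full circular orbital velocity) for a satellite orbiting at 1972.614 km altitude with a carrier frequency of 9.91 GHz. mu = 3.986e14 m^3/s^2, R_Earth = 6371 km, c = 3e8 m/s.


r = 8.343614e+06 m
v = sqrt(mu/r) = 6911.8061 m/s (worst-case radial velocity)
f = 9.91 GHz = 9.91e+09 Hz
fd = 2*f*v/c = 2*9.91e+09*6911.8061/3.0e+08
fd = 456639.9885 Hz

456639.9885 Hz


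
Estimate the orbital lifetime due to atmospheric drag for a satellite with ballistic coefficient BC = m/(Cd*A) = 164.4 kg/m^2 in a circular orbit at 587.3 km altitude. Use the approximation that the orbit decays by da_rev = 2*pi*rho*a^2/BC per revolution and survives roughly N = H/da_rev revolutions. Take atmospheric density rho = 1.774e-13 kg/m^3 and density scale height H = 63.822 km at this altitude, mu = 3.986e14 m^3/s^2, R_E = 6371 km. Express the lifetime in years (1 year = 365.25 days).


a = R_E + alt = 6958.3000 km = 6.9583e+06 m
da_rev = 2*pi*rho*a^2/BC = 2*pi*1.774e-13*(6.9583e+06)^2/164.4 = 0.32827512 m per revolution
N = H/da_rev = 63822.0000 m / 0.32827512 m = 194416.1958 revolutions
P = 2*pi*sqrt(a^3/mu) = 5776.5155 s
lifetime = N*P = 194416.1958 * 5776.5155 = 1.1230482e+09 s = 12998.2427 days
years = 12998.2427 / 365.25 = 35.5872 years

35.5872 years


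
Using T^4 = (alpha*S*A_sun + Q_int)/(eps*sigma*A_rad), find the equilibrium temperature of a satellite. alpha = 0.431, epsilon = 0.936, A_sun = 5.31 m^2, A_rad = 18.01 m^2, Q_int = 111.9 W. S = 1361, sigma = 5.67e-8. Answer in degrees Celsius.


Numerator = alpha*S*A_sun + Q_int = 0.431*1361*5.31 + 111.9 = 3226.6982 W
Denominator = eps*sigma*A_rad = 0.936*5.67e-8*18.01 = 9.5581231e-07 W/K^4
T^4 = 3.3758701e+09 K^4
T = 241.0441 K = -32.1059 C

-32.1059 degrees Celsius


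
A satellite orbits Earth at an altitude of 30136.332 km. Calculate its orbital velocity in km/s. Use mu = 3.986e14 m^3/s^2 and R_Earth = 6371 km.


r = R_E + alt = 6371.0 + 30136.332 = 36507.3320 km = 3.6507332e+07 m
v = sqrt(mu/r) = sqrt(3.986e14 / 3.6507332e+07) = 3304.2934 m/s = 3.3043 km/s

3.3043 km/s


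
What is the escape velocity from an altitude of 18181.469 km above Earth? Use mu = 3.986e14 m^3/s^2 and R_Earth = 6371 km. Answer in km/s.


r = 6371.0 + 18181.469 = 24552.4690 km = 2.4552469e+07 m
v_esc = sqrt(2*mu/r) = sqrt(2*3.986e14 / 2.4552469e+07)
v_esc = 5698.1786 m/s = 5.6982 km/s

5.6982 km/s


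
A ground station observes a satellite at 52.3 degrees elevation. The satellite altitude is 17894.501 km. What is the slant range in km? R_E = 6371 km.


h = 17894.501 km, el = 52.3 deg
d = -R_E*sin(el) + sqrt((R_E*sin(el))^2 + 2*R_E*h + h^2)
d = -6371.0000*sin(0.9128072) + sqrt((6371.0000*0.7912235)^2 + 2*6371.0000*17894.501 + 17894.501^2)
d = 18909.8021 km

18909.8021 km


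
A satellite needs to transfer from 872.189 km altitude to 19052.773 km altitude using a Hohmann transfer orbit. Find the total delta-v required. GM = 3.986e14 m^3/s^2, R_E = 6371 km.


r1 = 7243.1890 km = 7.243189e+06 m
r2 = 25423.7730 km = 2.5423773e+07 m
dv1 = sqrt(mu/r1)*(sqrt(2*r2/(r1+r2)) - 1) = 1836.8804 m/s
dv2 = sqrt(mu/r2)*(1 - sqrt(2*r1/(r1+r2))) = 1322.7939 m/s
total dv = |dv1| + |dv2| = 1836.8804 + 1322.7939 = 3159.6743 m/s = 3.1597 km/s

3.1597 km/s


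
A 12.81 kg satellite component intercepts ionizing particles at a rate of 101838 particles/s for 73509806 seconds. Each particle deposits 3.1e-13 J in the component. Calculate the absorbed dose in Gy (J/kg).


Total energy deposited = rate * time * E_per
  = 101838 * 73509806 * 3.1e-13 = 2.3207 J
Dose = E_total / mass = 2.3207 / 12.81
Dose = 0.1811622 Gy

0.1812 Gy


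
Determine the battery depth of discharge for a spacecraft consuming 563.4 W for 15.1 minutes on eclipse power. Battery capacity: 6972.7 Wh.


E_used = P * t / 60 = 563.4 * 15.1 / 60 = 141.7890 Wh
DOD = E_used / E_total * 100 = 141.7890 / 6972.7 * 100
DOD = 2.0335 %

2.0335 %


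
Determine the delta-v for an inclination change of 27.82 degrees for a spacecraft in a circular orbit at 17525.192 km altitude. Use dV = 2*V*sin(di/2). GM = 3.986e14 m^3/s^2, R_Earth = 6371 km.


r = 23896.1920 km = 2.3896192e+07 m
V = sqrt(mu/r) = 4084.1746 m/s
di = 27.82 deg = 0.4855506 rad
dV = 2*V*sin(di/2) = 2*4084.1746*sin(0.2427753)
dV = 1963.6504 m/s = 1.9637 km/s

1.9637 km/s


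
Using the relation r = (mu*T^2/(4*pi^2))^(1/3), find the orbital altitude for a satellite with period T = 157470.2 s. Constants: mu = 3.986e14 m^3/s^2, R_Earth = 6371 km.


T = 157470.2 s
r = (mu*T^2/(4*pi^2))^(1/3) = (3.986e14 * 157470.2^2 / (4*pi^2))^(1/3)
r = 6.302673e+07 m = 63026.7295 km
alt = r - R_E = 63026.7295 - 6371 = 56655.7295 km

56655.7295 km


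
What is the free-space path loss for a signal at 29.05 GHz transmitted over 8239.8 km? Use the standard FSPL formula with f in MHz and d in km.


f = 29.05 GHz = 29050.0000 MHz
d = 8239.8 km
FSPL = 32.44 + 20*log10(29050.0000) + 20*log10(8239.8)
FSPL = 32.44 + 89.2629 + 78.3183
FSPL = 200.0213 dB

200.0213 dB


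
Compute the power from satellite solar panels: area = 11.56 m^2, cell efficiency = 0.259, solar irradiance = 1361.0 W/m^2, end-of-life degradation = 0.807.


P = area * eta * S * degradation
P = 11.56 * 0.259 * 1361.0 * 0.807
P = 3288.4350 W

3288.4350 W


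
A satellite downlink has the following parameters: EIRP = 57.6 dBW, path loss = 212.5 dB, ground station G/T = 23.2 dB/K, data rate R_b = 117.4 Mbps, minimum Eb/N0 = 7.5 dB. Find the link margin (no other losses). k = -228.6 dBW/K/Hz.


C/N0 = EIRP - FSPL + G/T - k = 57.6 - 212.5 + 23.2 - (-228.6)
C/N0 = 96.9000 dB-Hz
R_b = 117.4 Mbps = 1.174e+08 bps -> 10*log10(R_b) = 80.6967 dB-Hz
Eb/N0 = C/N0 - 10*log10(R_b) = 96.9000 - 80.6967 = 16.2033 dB
Margin = Eb/N0 - Eb/N0_req = 16.2033 - 7.5 = 8.7033 dB (link closes)

8.7033 dB


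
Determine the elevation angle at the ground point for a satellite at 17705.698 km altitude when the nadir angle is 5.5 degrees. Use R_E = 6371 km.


r = R_E + alt = 24076.6980 km
Law of sines in the satellite / Earth-center / ground-point triangle:
  sin(nadir)/R_E = sin(90 + el)/r  =>  cos(el) = (r/R_E)*sin(nadir)
cos(el) = (24076.6980 / 6371.0000) * sin(5.5 deg) = 0.3622115
el = arccos(0.3622115) = 68.7639 deg
(Earth-central angle = 90 - nadir - el = 15.7361 deg)

68.7639 degrees


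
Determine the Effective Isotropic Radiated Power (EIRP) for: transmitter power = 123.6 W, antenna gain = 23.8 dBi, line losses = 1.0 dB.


Pt = 123.6 W = 20.9202 dBW
EIRP = Pt_dBW + Gt - losses = 20.9202 + 23.8 - 1.0 = 43.7202 dBW

43.7202 dBW


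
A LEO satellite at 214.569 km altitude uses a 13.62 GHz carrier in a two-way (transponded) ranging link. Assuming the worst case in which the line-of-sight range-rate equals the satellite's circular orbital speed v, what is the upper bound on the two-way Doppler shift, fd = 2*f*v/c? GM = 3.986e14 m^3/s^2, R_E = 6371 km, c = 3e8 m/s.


r = 6.585569e+06 m
v = sqrt(mu/r) = 7779.8638 m/s (worst-case radial velocity)
f = 13.62 GHz = 1.362e+10 Hz
fd = 2*f*v/c = 2*1.362e+10*7779.8638/3.0e+08
fd = 706411.6347 Hz

706411.6347 Hz


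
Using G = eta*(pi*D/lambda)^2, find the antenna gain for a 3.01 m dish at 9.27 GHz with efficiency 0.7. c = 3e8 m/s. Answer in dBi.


lambda = c/f = 3e8 / 9.27e+09 = 0.03236246 m
G = eta*(pi*D/lambda)^2 = 0.7*(pi*3.01/0.03236246)^2
G = 59765.1117 (linear)
G = 10*log10(59765.1117) = 47.7645 dBi

47.7645 dBi


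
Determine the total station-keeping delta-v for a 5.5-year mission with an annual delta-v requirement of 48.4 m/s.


dV = rate * years = 48.4 * 5.5
dV = 266.2000 m/s

266.2000 m/s


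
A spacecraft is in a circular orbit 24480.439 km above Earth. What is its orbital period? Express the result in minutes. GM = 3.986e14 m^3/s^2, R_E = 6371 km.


r = 30851.4390 km = 3.0851439e+07 m
T = 2*pi*sqrt(r^3/mu) = 2*pi*sqrt(2.9364748e+22 / 3.986e14)
T = 53929.2474 s = 898.8208 min

898.8208 minutes


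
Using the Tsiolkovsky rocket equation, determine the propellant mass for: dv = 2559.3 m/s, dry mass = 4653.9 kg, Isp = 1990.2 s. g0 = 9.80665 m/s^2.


ve = Isp * g0 = 1990.2 * 9.80665 = 19517.194830 m/s
mass ratio = exp(dv/ve) = exp(2559.3/19517.194830) = 1.14011659
m_prop = m_dry * (mr - 1) = 4653.9 * (1.14011659 - 1)
m_prop = 652.0886 kg

652.0886 kg


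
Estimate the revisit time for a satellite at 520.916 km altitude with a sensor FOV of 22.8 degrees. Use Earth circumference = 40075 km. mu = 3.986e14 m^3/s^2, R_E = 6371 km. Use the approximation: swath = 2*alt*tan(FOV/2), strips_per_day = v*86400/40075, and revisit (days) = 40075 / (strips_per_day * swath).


swath = 2*520.916*tan(0.1989675) = 210.0702 km
v = sqrt(mu/r) = 7604.9902 m/s = 7.6050 km/s
strips/day = v*86400/40075 = 7.6050*86400/40075 = 16.3960
coverage/day = strips * swath = 16.3960 * 210.0702 = 3444.3183 km
revisit = 40075 / 3444.3183 = 11.6351 days

11.6351 days


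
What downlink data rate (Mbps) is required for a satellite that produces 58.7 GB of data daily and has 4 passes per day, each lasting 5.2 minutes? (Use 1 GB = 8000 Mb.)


total contact time = 4 * 5.2 * 60 = 1248.0000 s
data = 58.7 GB = 469600.0000 Mb
rate = 469600.0000 / 1248.0000 = 376.2821 Mbps

376.2821 Mbps


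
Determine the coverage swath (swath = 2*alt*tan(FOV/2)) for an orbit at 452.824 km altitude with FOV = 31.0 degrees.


FOV = 31.0 deg = 0.5410521 rad
swath = 2 * alt * tan(FOV/2) = 2 * 452.824 * tan(0.270526)
swath = 2 * 452.824 * 0.2773245
swath = 251.1584 km

251.1584 km


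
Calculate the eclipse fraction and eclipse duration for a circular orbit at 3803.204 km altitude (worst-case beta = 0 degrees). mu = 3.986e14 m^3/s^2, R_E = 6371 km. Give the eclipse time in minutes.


r = 10174.2040 km
T = 170.2200 min
Eclipse fraction = arcsin(R_E/r)/pi = arcsin(6371.0000/10174.2040)/pi
= arcsin(0.6261915)/pi = 0.2153872
Eclipse duration = 0.2153872 * 170.2200 = 36.6632 min

36.6632 minutes


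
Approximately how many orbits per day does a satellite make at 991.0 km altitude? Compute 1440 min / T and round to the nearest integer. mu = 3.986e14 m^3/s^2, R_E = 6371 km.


r = 7.362e+06 m
T = 2*pi*sqrt(r^3/mu) = 6286.4424 s = 104.7740 min
revs/day = 1440 / 104.7740 = 13.7439
Rounded: 14 revolutions per day

14 revolutions per day


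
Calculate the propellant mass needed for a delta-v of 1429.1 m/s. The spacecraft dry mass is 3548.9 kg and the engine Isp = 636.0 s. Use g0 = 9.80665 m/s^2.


ve = Isp * g0 = 636.0 * 9.80665 = 6237.029400 m/s
mass ratio = exp(dv/ve) = exp(1429.1/6237.029400) = 1.25750741
m_prop = m_dry * (mr - 1) = 3548.9 * (1.25750741 - 1)
m_prop = 913.8680 kg

913.8680 kg


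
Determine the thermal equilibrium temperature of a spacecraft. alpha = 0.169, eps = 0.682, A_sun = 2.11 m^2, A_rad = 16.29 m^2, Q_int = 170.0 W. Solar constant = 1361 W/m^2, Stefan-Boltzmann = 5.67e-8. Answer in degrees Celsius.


Numerator = alpha*S*A_sun + Q_int = 0.169*1361*2.11 + 170.0 = 655.3190 W
Denominator = eps*sigma*A_rad = 0.682*5.67e-8*16.29 = 6.2992453e-07 W/K^4
T^4 = 1.0403135e+09 K^4
T = 179.5937 K = -93.5563 C

-93.5563 degrees Celsius


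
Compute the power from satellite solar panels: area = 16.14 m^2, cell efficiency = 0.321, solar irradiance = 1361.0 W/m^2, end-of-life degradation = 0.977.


P = area * eta * S * degradation
P = 16.14 * 0.321 * 1361.0 * 0.977
P = 6889.0804 W

6889.0804 W


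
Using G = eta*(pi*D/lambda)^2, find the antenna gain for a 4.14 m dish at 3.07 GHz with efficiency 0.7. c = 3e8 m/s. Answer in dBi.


lambda = c/f = 3e8 / 3.07e+09 = 0.09771987 m
G = eta*(pi*D/lambda)^2 = 0.7*(pi*4.14/0.09771987)^2
G = 12400.3148 (linear)
G = 10*log10(12400.3148) = 40.9343 dBi

40.9343 dBi


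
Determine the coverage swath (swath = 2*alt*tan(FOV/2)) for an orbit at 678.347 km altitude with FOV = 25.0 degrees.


FOV = 25.0 deg = 0.4363323 rad
swath = 2 * alt * tan(FOV/2) = 2 * 678.347 * tan(0.2181662)
swath = 2 * 678.347 * 0.2216947
swath = 300.7718 km

300.7718 km


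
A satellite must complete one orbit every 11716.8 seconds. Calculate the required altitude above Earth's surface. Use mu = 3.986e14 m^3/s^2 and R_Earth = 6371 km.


T = 11716.8 s
r = (mu*T^2/(4*pi^2))^(1/3) = (3.986e14 * 11716.8^2 / (4*pi^2))^(1/3)
r = 1.1149752e+07 m = 11149.7517 km
alt = r - R_E = 11149.7517 - 6371 = 4778.7517 km

4778.7517 km


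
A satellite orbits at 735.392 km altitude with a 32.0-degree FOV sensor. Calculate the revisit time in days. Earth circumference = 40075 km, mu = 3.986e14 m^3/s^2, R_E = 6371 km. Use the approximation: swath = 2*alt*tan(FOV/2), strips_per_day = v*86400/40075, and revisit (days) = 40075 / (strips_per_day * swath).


swath = 2*735.392*tan(0.2792527) = 421.7405 km
v = sqrt(mu/r) = 7489.3490 m/s = 7.4893 km/s
strips/day = v*86400/40075 = 7.4893*86400/40075 = 16.1467
coverage/day = strips * swath = 16.1467 * 421.7405 = 6809.7256 km
revisit = 40075 / 6809.7256 = 5.8850 days

5.8850 days


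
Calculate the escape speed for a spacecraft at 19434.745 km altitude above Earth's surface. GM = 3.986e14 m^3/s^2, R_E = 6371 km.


r = 6371.0 + 19434.745 = 25805.7450 km = 2.5805745e+07 m
v_esc = sqrt(2*mu/r) = sqrt(2*3.986e14 / 2.5805745e+07)
v_esc = 5558.0883 m/s = 5.5581 km/s

5.5581 km/s


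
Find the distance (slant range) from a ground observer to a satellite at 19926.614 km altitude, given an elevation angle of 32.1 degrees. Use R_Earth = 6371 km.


h = 19926.614 km, el = 32.1 deg
d = -R_E*sin(el) + sqrt((R_E*sin(el))^2 + 2*R_E*h + h^2)
d = -6371.0000*sin(0.5602507) + sqrt((6371.0000*0.5313986)^2 + 2*6371.0000*19926.614 + 19926.614^2)
d = 22352.3062 km

22352.3062 km


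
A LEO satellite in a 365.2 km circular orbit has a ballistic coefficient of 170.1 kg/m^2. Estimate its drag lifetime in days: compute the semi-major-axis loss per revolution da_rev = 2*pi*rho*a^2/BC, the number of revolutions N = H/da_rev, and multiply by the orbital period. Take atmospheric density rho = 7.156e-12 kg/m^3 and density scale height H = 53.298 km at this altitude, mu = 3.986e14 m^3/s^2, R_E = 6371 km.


a = R_E + alt = 6736.2000 km = 6.7362e+06 m
da_rev = 2*pi*rho*a^2/BC = 2*pi*7.156e-12*(6.7362e+06)^2/170.1 = 11.994326 m per revolution
N = H/da_rev = 53298.0000 m / 11.994326 m = 4443.6012 revolutions
P = 2*pi*sqrt(a^3/mu) = 5502.1659 s
lifetime = N*P = 4443.6012 * 5502.1659 = 2.4449431e+07 s = 282.9795 days

282.9795 days


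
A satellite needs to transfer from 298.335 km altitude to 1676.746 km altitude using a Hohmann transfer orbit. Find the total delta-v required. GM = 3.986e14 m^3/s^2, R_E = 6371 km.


r1 = 6669.3350 km = 6.669335e+06 m
r2 = 8047.7460 km = 8.047746e+06 m
dv1 = sqrt(mu/r1)*(sqrt(2*r2/(r1+r2)) - 1) = 353.9362 m/s
dv2 = sqrt(mu/r2)*(1 - sqrt(2*r1/(r1+r2))) = 337.6794 m/s
total dv = |dv1| + |dv2| = 353.9362 + 337.6794 = 691.6157 m/s = 0.6916157 km/s

0.6916 km/s


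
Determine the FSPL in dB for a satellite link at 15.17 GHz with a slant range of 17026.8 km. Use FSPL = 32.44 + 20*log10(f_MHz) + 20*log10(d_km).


f = 15.17 GHz = 15170.0000 MHz
d = 17026.8 km
FSPL = 32.44 + 20*log10(15170.0000) + 20*log10(17026.8)
FSPL = 32.44 + 83.6197 + 84.6227
FSPL = 200.6824 dB

200.6824 dB


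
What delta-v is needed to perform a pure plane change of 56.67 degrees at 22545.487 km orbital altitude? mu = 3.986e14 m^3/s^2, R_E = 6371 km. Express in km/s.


r = 28916.4870 km = 2.8916487e+07 m
V = sqrt(mu/r) = 3712.7515 m/s
di = 56.67 deg = 0.9890781 rad
dV = 2*V*sin(di/2) = 2*3712.7515*sin(0.494539)
dV = 3524.3366 m/s = 3.5243 km/s

3.5243 km/s


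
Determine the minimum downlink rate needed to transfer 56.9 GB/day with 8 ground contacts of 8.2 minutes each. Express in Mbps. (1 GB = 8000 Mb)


total contact time = 8 * 8.2 * 60 = 3936.0000 s
data = 56.9 GB = 455200.0000 Mb
rate = 455200.0000 / 3936.0000 = 115.6504 Mbps

115.6504 Mbps


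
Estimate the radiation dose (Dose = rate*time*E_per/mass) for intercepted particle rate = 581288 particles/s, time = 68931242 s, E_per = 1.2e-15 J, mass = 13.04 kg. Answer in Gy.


Total energy deposited = rate * time * E_per
  = 581288 * 68931242 * 1.2e-15 = 0.04808268 J
Dose = E_total / mass = 0.04808268 / 13.04
Dose = 0.003687322 Gy

0.0037 Gy


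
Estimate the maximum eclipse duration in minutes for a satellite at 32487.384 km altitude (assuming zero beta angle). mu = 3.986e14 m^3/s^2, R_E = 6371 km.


r = 38858.3840 km
T = 1270.5363 min
Eclipse fraction = arcsin(R_E/r)/pi = arcsin(6371.0000/38858.3840)/pi
= arcsin(0.1639543)/pi = 0.05242497
Eclipse duration = 0.05242497 * 1270.5363 = 66.6078 min

66.6078 minutes


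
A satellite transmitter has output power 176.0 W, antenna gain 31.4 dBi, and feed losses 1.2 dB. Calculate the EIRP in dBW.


Pt = 176.0 W = 22.4551 dBW
EIRP = Pt_dBW + Gt - losses = 22.4551 + 31.4 - 1.2 = 52.6551 dBW

52.6551 dBW


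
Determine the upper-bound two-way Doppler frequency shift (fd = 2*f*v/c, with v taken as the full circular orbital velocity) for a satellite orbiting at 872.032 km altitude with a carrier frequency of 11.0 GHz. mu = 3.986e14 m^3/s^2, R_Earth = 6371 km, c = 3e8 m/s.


r = 7.243032e+06 m
v = sqrt(mu/r) = 7418.3692 m/s (worst-case radial velocity)
f = 11.0 GHz = 1.1e+10 Hz
fd = 2*f*v/c = 2*1.1e+10*7418.3692/3.0e+08
fd = 544013.7433 Hz

544013.7433 Hz


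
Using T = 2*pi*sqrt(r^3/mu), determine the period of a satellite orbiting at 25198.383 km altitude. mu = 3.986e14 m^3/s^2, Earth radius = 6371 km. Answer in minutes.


r = 31569.3830 km = 3.1569383e+07 m
T = 2*pi*sqrt(r^3/mu) = 2*pi*sqrt(3.1462866e+22 / 3.986e14)
T = 55822.6388 s = 930.3773 min

930.3773 minutes


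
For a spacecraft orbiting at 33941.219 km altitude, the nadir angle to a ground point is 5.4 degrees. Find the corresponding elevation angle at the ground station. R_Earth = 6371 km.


r = R_E + alt = 40312.2190 km
Law of sines in the satellite / Earth-center / ground-point triangle:
  sin(nadir)/R_E = sin(90 + el)/r  =>  cos(el) = (r/R_E)*sin(nadir)
cos(el) = (40312.2190 / 6371.0000) * sin(5.4 deg) = 0.5954662
el = arccos(0.5954662) = 53.4541 deg
(Earth-central angle = 90 - nadir - el = 31.1459 deg)

53.4541 degrees


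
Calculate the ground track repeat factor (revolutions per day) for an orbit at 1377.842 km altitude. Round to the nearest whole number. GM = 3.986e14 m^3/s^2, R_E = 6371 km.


r = 7.748842e+06 m
T = 2*pi*sqrt(r^3/mu) = 6788.3844 s = 113.1397 min
revs/day = 1440 / 113.1397 = 12.7276
Rounded: 13 revolutions per day

13 revolutions per day


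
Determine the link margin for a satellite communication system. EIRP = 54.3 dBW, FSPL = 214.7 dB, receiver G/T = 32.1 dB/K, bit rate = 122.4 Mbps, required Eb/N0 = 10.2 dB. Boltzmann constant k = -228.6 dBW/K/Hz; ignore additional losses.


C/N0 = EIRP - FSPL + G/T - k = 54.3 - 214.7 + 32.1 - (-228.6)
C/N0 = 100.3000 dB-Hz
R_b = 122.4 Mbps = 1.224e+08 bps -> 10*log10(R_b) = 80.8778 dB-Hz
Eb/N0 = C/N0 - 10*log10(R_b) = 100.3000 - 80.8778 = 19.4222 dB
Margin = Eb/N0 - Eb/N0_req = 19.4222 - 10.2 = 9.2222 dB (link closes)

9.2222 dB


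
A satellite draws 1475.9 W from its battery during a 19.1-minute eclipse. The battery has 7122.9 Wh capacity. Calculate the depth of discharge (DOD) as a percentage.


E_used = P * t / 60 = 1475.9 * 19.1 / 60 = 469.8282 Wh
DOD = E_used / E_total * 100 = 469.8282 / 7122.9 * 100
DOD = 6.5960 %

6.5960 %


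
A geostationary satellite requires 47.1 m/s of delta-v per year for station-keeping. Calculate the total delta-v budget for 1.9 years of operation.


dV = rate * years = 47.1 * 1.9
dV = 89.4900 m/s

89.4900 m/s


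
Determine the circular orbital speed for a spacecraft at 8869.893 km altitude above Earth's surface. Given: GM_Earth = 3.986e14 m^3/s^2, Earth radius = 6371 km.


r = R_E + alt = 6371.0 + 8869.893 = 15240.8930 km = 1.5240893e+07 m
v = sqrt(mu/r) = sqrt(3.986e14 / 1.5240893e+07) = 5114.0320 m/s = 5.1140 km/s

5.1140 km/s


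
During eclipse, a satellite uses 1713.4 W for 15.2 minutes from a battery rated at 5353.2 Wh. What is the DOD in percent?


E_used = P * t / 60 = 1713.4 * 15.2 / 60 = 434.0613 Wh
DOD = E_used / E_total * 100 = 434.0613 / 5353.2 * 100
DOD = 8.1084 %

8.1084 %


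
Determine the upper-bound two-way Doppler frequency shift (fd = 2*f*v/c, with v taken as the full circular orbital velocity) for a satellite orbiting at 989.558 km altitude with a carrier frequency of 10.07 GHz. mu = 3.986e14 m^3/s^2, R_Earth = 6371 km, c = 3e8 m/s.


r = 7.360558e+06 m
v = sqrt(mu/r) = 7358.9064 m/s (worst-case radial velocity)
f = 10.07 GHz = 1.007e+10 Hz
fd = 2*f*v/c = 2*1.007e+10*7358.9064/3.0e+08
fd = 494027.9146 Hz

494027.9146 Hz


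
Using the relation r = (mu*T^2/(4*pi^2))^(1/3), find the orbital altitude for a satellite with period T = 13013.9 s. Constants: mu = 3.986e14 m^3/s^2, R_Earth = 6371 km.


T = 13013.9 s
r = (mu*T^2/(4*pi^2))^(1/3) = (3.986e14 * 13013.9^2 / (4*pi^2))^(1/3)
r = 1.1958155e+07 m = 11958.1546 km
alt = r - R_E = 11958.1546 - 6371 = 5587.1546 km

5587.1546 km


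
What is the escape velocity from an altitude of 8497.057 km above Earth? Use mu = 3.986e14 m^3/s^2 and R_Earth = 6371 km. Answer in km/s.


r = 6371.0 + 8497.057 = 14868.0570 km = 1.4868057e+07 m
v_esc = sqrt(2*mu/r) = sqrt(2*3.986e14 / 1.4868057e+07)
v_esc = 7322.4520 m/s = 7.3225 km/s

7.3225 km/s


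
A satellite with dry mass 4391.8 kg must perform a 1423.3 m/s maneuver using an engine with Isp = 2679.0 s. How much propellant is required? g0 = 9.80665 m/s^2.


ve = Isp * g0 = 2679.0 * 9.80665 = 26272.015350 m/s
mass ratio = exp(dv/ve) = exp(1423.3/26272.015350) = 1.05566987
m_prop = m_dry * (mr - 1) = 4391.8 * (1.05566987 - 1)
m_prop = 244.4909 kg

244.4909 kg


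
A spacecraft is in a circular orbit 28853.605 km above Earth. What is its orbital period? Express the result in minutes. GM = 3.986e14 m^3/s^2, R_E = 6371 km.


r = 35224.6050 km = 3.5224605e+07 m
T = 2*pi*sqrt(r^3/mu) = 2*pi*sqrt(4.3705732e+22 / 3.986e14)
T = 65793.1105 s = 1096.5518 min

1096.5518 minutes


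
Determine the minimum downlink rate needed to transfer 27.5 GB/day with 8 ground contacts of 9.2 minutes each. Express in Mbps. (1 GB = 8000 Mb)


total contact time = 8 * 9.2 * 60 = 4416.0000 s
data = 27.5 GB = 220000.0000 Mb
rate = 220000.0000 / 4416.0000 = 49.8188 Mbps

49.8188 Mbps


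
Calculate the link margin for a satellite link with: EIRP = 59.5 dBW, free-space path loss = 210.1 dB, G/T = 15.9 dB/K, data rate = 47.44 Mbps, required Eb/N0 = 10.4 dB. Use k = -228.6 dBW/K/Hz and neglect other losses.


C/N0 = EIRP - FSPL + G/T - k = 59.5 - 210.1 + 15.9 - (-228.6)
C/N0 = 93.9000 dB-Hz
R_b = 47.44 Mbps = 4.744e+07 bps -> 10*log10(R_b) = 76.7614 dB-Hz
Eb/N0 = C/N0 - 10*log10(R_b) = 93.9000 - 76.7614 = 17.1386 dB
Margin = Eb/N0 - Eb/N0_req = 17.1386 - 10.4 = 6.7386 dB (link closes)

6.7386 dB


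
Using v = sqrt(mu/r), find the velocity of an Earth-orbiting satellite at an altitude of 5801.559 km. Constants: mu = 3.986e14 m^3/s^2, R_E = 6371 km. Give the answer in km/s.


r = R_E + alt = 6371.0 + 5801.559 = 12172.5590 km = 1.2172559e+07 m
v = sqrt(mu/r) = sqrt(3.986e14 / 1.2172559e+07) = 5722.3933 m/s = 5.7224 km/s

5.7224 km/s


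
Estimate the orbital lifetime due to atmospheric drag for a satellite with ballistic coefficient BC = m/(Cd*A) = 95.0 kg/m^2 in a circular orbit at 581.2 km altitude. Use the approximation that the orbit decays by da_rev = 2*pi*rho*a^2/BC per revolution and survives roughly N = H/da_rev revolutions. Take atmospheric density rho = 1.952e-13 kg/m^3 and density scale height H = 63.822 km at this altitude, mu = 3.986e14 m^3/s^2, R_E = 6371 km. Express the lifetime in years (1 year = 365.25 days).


a = R_E + alt = 6952.2000 km = 6.9522e+06 m
da_rev = 2*pi*rho*a^2/BC = 2*pi*1.952e-13*(6.9522e+06)^2/95.0 = 0.623994255 m per revolution
N = H/da_rev = 63822.0000 m / 0.623994255 m = 102279.7878 revolutions
P = 2*pi*sqrt(a^3/mu) = 5768.9212 s
lifetime = N*P = 102279.7878 * 5768.9212 = 5.9004404e+08 s = 6829.2134 days
years = 6829.2134 / 365.25 = 18.6974 years

18.6974 years


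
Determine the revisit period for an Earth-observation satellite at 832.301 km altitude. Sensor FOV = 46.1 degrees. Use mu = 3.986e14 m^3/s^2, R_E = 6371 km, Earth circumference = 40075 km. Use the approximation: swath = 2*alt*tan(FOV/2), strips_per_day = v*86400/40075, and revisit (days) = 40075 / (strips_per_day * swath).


swath = 2*832.301*tan(0.4022984) = 708.2966 km
v = sqrt(mu/r) = 7438.7997 m/s = 7.4388 km/s
strips/day = v*86400/40075 = 7.4388*86400/40075 = 16.0377
coverage/day = strips * swath = 16.0377 * 708.2966 = 11359.4749 km
revisit = 40075 / 11359.4749 = 3.5279 days

3.5279 days


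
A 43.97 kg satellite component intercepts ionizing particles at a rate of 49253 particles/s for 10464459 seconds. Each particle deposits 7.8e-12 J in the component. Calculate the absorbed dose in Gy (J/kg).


Total energy deposited = rate * time * E_per
  = 49253 * 10464459 * 7.8e-12 = 4.0202 J
Dose = E_total / mass = 4.0202 / 43.97
Dose = 0.09142977 Gy

0.0914 Gy


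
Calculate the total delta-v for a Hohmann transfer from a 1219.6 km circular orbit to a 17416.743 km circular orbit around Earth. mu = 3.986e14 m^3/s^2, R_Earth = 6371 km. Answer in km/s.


r1 = 7590.6000 km = 7.5906e+06 m
r2 = 23787.7430 km = 2.3787743e+07 m
dv1 = sqrt(mu/r1)*(sqrt(2*r2/(r1+r2)) - 1) = 1676.3859 m/s
dv2 = sqrt(mu/r2)*(1 - sqrt(2*r1/(r1+r2))) = 1246.1946 m/s
total dv = |dv1| + |dv2| = 1676.3859 + 1246.1946 = 2922.5805 m/s = 2.9226 km/s

2.9226 km/s


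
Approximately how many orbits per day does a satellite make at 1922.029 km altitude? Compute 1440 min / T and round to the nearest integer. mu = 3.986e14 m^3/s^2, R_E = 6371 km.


r = 8.293029e+06 m
T = 2*pi*sqrt(r^3/mu) = 7515.9001 s = 125.2650 min
revs/day = 1440 / 125.2650 = 11.4956
Rounded: 11 revolutions per day

11 revolutions per day


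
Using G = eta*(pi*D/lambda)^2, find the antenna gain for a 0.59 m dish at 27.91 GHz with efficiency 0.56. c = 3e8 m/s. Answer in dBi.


lambda = c/f = 3e8 / 2.791e+10 = 0.01074884 m
G = eta*(pi*D/lambda)^2 = 0.56*(pi*0.59/0.01074884)^2
G = 16652.0980 (linear)
G = 10*log10(16652.0980) = 42.2147 dBi

42.2147 dBi


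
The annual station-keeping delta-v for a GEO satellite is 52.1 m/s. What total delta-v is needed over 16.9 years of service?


dV = rate * years = 52.1 * 16.9
dV = 880.4900 m/s

880.4900 m/s


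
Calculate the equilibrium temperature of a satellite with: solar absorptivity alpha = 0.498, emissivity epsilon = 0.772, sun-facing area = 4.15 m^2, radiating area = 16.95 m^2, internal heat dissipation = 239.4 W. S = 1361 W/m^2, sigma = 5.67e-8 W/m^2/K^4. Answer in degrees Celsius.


Numerator = alpha*S*A_sun + Q_int = 0.498*1361*4.15 + 239.4 = 3052.1787 W
Denominator = eps*sigma*A_rad = 0.772*5.67e-8*16.95 = 7.4194218e-07 W/K^4
T^4 = 4.1137689e+09 K^4
T = 253.2561 K = -19.8939 C

-19.8939 degrees Celsius


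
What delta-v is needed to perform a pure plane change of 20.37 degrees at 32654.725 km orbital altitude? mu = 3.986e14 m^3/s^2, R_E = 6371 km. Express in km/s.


r = 39025.7250 km = 3.9025725e+07 m
V = sqrt(mu/r) = 3195.8998 m/s
di = 20.37 deg = 0.3555236 rad
dV = 2*V*sin(di/2) = 2*3195.8998*sin(0.1777618)
dV = 1130.2432 m/s = 1.1302 km/s

1.1302 km/s


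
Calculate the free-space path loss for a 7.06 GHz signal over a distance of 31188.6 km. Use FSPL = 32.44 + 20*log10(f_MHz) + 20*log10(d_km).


f = 7.06 GHz = 7060.0000 MHz
d = 31188.6 km
FSPL = 32.44 + 20*log10(7060.0000) + 20*log10(31188.6)
FSPL = 32.44 + 76.9761 + 89.8799
FSPL = 199.2960 dB

199.2960 dB


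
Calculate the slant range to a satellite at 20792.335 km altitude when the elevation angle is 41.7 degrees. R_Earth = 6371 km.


h = 20792.335 km, el = 41.7 deg
d = -R_E*sin(el) + sqrt((R_E*sin(el))^2 + 2*R_E*h + h^2)
d = -6371.0000*sin(0.7278023) + sqrt((6371.0000*0.6652304)^2 + 2*6371.0000*20792.335 + 20792.335^2)
d = 22505.4020 km

22505.4020 km


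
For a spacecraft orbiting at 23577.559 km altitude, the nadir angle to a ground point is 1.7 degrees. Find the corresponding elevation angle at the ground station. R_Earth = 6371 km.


r = R_E + alt = 29948.5590 km
Law of sines in the satellite / Earth-center / ground-point triangle:
  sin(nadir)/R_E = sin(90 + el)/r  =>  cos(el) = (r/R_E)*sin(nadir)
cos(el) = (29948.5590 / 6371.0000) * sin(1.7 deg) = 0.139454
el = arccos(0.139454) = 81.9837 deg
(Earth-central angle = 90 - nadir - el = 6.3163 deg)

81.9837 degrees
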